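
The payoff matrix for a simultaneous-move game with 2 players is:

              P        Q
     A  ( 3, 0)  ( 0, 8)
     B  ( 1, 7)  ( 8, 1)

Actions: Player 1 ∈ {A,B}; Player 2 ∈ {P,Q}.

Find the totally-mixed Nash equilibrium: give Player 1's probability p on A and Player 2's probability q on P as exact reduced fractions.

P1 indiff ⇒ q·3+(1-q)·0 = q·1+(1-q)·8 ⇒ q(2) = (1-q)(8) ⇒ q = 4/5
P2 indiff ⇒ p·0+(1-p)·7 = p·8+(1-p)·1 ⇒ p(-8) = (1-p)(-6) ⇒ p = 3/7

(p,q) = (3/7, 4/5)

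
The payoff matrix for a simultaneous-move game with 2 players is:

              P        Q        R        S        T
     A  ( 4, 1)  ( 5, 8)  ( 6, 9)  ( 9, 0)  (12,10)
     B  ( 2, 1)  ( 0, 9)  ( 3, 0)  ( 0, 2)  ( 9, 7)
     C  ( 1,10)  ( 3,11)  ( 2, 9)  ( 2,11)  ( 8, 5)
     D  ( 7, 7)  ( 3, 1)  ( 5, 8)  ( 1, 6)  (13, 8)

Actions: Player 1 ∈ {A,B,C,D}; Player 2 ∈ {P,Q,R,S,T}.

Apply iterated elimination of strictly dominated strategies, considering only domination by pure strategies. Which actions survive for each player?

P1 drop B (A beats it: P:4>2 Q:5>0 R:6>3 S:9>0 T:12>9)
P1 drop C (A beats it: P:4>1 Q:5>3 R:6>2 S:9>2 T:12>8)
P2 drop P (R beats it: A:9>1 D:8>7)
P2 drop Q (R beats it: A:9>8 D:8>1)
P2 drop S (R beats it: A:9>0 D:8>6)
P1→{A,D} P2→{R,T}

Remaining: P1:{A,D} P2:{R,T}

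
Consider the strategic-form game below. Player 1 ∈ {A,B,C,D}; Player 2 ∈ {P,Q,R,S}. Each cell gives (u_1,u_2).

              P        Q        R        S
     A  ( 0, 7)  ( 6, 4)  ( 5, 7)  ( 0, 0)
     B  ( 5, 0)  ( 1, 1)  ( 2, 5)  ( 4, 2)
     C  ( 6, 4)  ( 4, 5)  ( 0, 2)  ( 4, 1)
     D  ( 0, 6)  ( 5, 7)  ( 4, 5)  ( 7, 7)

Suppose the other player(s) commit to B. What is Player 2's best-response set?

argmax u_2 = {R}

u_2(P vs B) = 0
u_2(Q vs B) = 1
u_2(R vs B) = 5
u_2(S vs B) = 2
max payoff 5 at {R}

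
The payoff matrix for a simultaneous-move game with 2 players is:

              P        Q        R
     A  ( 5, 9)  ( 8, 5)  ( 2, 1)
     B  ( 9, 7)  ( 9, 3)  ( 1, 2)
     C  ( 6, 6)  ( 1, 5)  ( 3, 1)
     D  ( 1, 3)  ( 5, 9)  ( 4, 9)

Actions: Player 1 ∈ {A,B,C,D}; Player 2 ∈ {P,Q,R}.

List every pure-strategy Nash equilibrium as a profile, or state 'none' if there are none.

(A,P): not NE [P1→B gives 9>5]
(A,Q): not NE [P1→B gives 9>8; P2→P gives 9>5]
(A,R): not NE [P1→D gives 4>2; P2→P gives 9>1]
(B,P): NE
(B,Q): not NE [P2→P gives 7>3]
(B,R): not NE [P1→D gives 4>1; P2→P gives 7>2]
(C,P): not NE [P1→B gives 9>6]
(C,Q): not NE [P1→B gives 9>1; P2→P gives 6>5]
(C,R): not NE [P1→D gives 4>3; P2→P gives 6>1]
(D,P): not NE [P1→B gives 9>1; P2→R gives 9>3]
(D,Q): not NE [P1→B gives 9>5]
(D,R): NE

Nash profiles: (B,P), (D,R)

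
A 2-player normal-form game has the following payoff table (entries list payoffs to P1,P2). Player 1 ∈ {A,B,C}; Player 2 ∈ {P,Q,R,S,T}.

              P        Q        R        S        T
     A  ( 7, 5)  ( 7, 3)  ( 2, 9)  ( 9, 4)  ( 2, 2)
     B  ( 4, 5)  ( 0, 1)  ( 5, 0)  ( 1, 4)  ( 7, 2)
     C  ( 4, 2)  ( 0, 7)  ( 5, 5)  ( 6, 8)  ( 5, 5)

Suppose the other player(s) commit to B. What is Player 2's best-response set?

u_2(P vs B) = 5
u_2(Q vs B) = 1
u_2(R vs B) = 0
u_2(S vs B) = 4
u_2(T vs B) = 2
max payoff 5 at {P}

P2 best: {P}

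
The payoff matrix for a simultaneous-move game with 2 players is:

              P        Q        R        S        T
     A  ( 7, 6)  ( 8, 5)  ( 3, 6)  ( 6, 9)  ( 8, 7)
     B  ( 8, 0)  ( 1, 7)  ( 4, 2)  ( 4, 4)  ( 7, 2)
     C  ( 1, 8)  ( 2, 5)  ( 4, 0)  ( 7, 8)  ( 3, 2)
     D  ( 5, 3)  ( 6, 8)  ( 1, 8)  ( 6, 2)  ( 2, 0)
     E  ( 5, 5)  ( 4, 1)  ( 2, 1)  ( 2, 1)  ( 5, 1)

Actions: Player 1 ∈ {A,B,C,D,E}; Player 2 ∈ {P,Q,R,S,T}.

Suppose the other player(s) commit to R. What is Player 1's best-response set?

u_1(A vs R) = 3
u_1(B vs R) = 4
u_1(C vs R) = 4
u_1(D vs R) = 1
u_1(E vs R) = 2
max payoff 4 at {B,C}

argmax u_1 = {B,C}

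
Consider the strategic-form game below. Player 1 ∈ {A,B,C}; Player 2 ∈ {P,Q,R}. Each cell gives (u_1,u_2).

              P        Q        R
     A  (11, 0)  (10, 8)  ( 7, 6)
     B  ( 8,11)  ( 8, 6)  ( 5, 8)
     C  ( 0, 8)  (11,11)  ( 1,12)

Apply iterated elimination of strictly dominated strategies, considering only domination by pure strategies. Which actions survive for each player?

Survivors P1:{A,C} P2:{Q,R}

P1 drop B (A beats it: P:11>8 Q:10>8 R:7>5)
P2 drop P (Q beats it: A:8>0 C:11>8)
P1→{A,C} P2→{Q,R}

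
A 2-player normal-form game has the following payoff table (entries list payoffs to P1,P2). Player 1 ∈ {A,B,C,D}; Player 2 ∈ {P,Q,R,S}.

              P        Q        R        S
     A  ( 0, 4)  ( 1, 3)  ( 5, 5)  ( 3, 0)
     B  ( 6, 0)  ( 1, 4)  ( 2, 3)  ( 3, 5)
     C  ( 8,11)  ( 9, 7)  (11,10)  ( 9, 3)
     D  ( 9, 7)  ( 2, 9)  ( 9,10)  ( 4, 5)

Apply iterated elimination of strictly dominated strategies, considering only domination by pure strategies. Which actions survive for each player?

Survivors P1:{C,D} P2:{P,R}

P1 drop A (C beats it: P:8>0 Q:9>1 R:11>5 S:9>3)
P1 drop B (C beats it: P:8>6 Q:9>1 R:11>2 S:9>3)
P2 drop Q (R beats it: C:10>7 D:10>9)
P2 drop S (P beats it: C:11>3 D:7>5)
P1→{C,D} P2→{P,R}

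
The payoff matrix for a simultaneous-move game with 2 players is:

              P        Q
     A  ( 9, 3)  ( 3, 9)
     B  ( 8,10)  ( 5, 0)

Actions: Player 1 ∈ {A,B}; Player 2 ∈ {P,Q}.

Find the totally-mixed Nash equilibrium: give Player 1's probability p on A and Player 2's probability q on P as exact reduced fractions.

P1 indiff ⇒ q·9+(1-q)·3 = q·8+(1-q)·5 ⇒ q(1) = (1-q)(2) ⇒ q = 2/3
P2 indiff ⇒ p·3+(1-p)·10 = p·9+(1-p)·0 ⇒ p(-6) = (1-p)(-10) ⇒ p = 5/8

P1 mixes 5/8 on A; P2 mixes 2/3 on P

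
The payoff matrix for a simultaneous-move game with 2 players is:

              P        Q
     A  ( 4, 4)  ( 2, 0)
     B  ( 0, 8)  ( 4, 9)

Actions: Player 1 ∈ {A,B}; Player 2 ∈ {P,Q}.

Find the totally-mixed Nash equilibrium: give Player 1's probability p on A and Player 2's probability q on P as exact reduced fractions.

P1 mixes 1/5 on A; P2 mixes 1/3 on P

P1 indiff ⇒ q·4+(1-q)·2 = q·0+(1-q)·4 ⇒ q(4) = (1-q)(2) ⇒ q = 1/3
P2 indiff ⇒ p·4+(1-p)·8 = p·0+(1-p)·9 ⇒ p(4) = (1-p)(1) ⇒ p = 1/5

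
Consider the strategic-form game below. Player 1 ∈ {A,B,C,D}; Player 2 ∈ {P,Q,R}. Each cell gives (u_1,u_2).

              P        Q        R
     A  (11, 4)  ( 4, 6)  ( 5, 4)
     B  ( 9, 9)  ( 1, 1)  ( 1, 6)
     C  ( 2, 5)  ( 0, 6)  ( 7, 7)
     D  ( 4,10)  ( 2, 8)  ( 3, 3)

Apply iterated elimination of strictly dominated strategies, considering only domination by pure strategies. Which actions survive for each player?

Survivors P1:{A,C} P2:{Q,R}

P1 drop B (A beats it: P:11>9 Q:4>1 R:5>1)
P1 drop D (A beats it: P:11>4 Q:4>2 R:5>3)
P2 drop P (Q beats it: A:6>4 C:6>5)
P1→{A,C} P2→{Q,R}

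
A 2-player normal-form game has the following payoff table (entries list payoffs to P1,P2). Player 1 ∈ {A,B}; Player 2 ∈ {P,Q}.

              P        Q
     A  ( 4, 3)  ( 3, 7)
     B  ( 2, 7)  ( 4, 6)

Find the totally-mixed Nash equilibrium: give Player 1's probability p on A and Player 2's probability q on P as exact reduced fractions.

P1 indiff ⇒ q·4+(1-q)·3 = q·2+(1-q)·4 ⇒ q(2) = (1-q)(1) ⇒ q = 1/3
P2 indiff ⇒ p·3+(1-p)·7 = p·7+(1-p)·6 ⇒ p(-4) = (1-p)(-1) ⇒ p = 1/5

P1 mixes 1/5 on A; P2 mixes 1/3 on P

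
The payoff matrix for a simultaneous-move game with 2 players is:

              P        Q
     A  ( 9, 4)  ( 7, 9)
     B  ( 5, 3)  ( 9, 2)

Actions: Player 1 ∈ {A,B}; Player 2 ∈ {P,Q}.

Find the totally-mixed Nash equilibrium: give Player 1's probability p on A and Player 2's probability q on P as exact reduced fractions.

P1 indiff ⇒ q·9+(1-q)·7 = q·5+(1-q)·9 ⇒ q(4) = (1-q)(2) ⇒ q = 1/3
P2 indiff ⇒ p·4+(1-p)·3 = p·9+(1-p)·2 ⇒ p(-5) = (1-p)(-1) ⇒ p = 1/6

(p,q) = (1/6, 1/3)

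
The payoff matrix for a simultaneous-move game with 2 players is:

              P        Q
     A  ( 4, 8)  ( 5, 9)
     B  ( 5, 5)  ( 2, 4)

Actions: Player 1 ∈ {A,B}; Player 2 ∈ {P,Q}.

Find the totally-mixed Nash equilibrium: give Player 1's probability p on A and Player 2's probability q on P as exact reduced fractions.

P1 indiff ⇒ q·4+(1-q)·5 = q·5+(1-q)·2 ⇒ q(-1) = (1-q)(-3) ⇒ q = 3/4
P2 indiff ⇒ p·8+(1-p)·5 = p·9+(1-p)·4 ⇒ p(-1) = (1-p)(-1) ⇒ p = 1/2

(p,q) = (1/2, 3/4)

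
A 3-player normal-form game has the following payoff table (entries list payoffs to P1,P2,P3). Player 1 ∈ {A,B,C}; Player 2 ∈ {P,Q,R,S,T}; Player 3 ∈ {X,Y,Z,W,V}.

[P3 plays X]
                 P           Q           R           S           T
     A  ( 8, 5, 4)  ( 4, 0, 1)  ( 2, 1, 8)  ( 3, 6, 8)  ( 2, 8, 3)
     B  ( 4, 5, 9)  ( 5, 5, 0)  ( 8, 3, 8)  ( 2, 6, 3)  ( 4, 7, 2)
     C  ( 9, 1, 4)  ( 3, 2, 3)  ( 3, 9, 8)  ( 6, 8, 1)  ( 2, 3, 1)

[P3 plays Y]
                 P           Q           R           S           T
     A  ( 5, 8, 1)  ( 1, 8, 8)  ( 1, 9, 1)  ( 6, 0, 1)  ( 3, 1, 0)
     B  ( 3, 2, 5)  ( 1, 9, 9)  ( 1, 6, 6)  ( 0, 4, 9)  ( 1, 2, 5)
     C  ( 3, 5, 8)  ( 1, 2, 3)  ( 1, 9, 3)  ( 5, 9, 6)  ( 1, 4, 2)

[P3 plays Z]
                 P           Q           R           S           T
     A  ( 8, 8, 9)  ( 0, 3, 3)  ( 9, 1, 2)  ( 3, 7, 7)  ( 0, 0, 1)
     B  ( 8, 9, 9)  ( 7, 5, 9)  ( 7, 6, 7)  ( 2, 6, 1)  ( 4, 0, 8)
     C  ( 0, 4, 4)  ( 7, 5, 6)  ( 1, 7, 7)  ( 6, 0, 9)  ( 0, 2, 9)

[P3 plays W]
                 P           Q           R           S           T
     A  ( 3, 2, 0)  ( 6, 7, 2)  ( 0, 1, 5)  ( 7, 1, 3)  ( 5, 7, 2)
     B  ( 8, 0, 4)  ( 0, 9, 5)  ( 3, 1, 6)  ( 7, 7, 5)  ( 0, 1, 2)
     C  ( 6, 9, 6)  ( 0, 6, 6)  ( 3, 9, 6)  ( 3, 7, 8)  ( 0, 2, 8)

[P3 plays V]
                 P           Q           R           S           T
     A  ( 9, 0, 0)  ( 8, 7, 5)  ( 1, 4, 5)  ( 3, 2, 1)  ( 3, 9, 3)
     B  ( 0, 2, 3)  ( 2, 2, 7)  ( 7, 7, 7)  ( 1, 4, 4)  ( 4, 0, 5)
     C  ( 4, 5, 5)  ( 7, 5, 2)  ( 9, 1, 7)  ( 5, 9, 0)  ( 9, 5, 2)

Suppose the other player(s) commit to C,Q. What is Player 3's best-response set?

u_3(X vs C,Q) = 3
u_3(Y vs C,Q) = 3
u_3(Z vs C,Q) = 6
u_3(W vs C,Q) = 6
u_3(V vs C,Q) = 2
max payoff 6 at {Z,W}

BR_3 = {Z,W}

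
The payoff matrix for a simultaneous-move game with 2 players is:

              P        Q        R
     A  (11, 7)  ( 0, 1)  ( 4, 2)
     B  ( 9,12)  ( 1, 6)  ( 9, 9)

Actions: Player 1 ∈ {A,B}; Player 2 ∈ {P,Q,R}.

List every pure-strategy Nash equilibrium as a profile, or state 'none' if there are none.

Nash profiles: (A,P)

(A,P): NE
(A,Q): not NE [P1→B gives 1>0; P2→P gives 7>1]
(A,R): not NE [P1→B gives 9>4; P2→P gives 7>2]
(B,P): not NE [P1→A gives 11>9]
(B,Q): not NE [P2→P gives 12>6]
(B,R): not NE [P2→P gives 12>9]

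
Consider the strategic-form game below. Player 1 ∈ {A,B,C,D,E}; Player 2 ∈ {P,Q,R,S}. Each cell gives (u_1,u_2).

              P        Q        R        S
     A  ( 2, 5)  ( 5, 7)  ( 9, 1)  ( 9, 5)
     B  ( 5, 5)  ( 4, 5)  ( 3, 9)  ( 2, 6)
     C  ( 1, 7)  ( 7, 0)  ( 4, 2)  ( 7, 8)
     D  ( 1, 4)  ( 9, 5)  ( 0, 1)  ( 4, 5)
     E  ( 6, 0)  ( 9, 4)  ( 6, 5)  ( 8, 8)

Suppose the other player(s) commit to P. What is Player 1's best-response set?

argmax u_1 = {E}

u_1(A vs P) = 2
u_1(B vs P) = 5
u_1(C vs P) = 1
u_1(D vs P) = 1
u_1(E vs P) = 6
max payoff 6 at {E}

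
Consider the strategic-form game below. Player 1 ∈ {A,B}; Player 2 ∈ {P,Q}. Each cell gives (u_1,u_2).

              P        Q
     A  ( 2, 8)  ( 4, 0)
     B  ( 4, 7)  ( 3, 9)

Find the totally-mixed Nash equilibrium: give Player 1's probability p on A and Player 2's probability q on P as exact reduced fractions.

(p,q) = (1/5, 1/3)

P1 indiff ⇒ q·2+(1-q)·4 = q·4+(1-q)·3 ⇒ q(-2) = (1-q)(-1) ⇒ q = 1/3
P2 indiff ⇒ p·8+(1-p)·7 = p·0+(1-p)·9 ⇒ p(8) = (1-p)(2) ⇒ p = 1/5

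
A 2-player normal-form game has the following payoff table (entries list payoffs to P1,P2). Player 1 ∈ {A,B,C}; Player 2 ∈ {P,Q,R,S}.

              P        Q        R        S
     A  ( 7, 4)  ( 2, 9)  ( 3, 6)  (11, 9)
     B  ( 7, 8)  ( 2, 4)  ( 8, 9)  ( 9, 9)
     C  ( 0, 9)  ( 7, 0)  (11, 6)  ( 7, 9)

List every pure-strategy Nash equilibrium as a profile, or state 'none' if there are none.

NE set: (A,S)

(A,P): not NE [P2→S gives 9>4]
(A,Q): not NE [P1→C gives 7>2]
(A,R): not NE [P1→C gives 11>3; P2→S gives 9>6]
(A,S): NE
(B,P): not NE [P2→S gives 9>8]
(B,Q): not NE [P1→C gives 7>2; P2→S gives 9>4]
(B,R): not NE [P1→C gives 11>8]
(B,S): not NE [P1→A gives 11>9]
(C,P): not NE [P1→B gives 7>0]
(C,Q): not NE [P2→S gives 9>0]
(C,R): not NE [P2→S gives 9>6]
(C,S): not NE [P1→A gives 11>7]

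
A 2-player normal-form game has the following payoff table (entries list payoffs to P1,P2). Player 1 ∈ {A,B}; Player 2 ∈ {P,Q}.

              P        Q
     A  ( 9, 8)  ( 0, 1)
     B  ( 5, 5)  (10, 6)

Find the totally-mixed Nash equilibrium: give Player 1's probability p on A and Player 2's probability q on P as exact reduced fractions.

P1 indiff ⇒ q·9+(1-q)·0 = q·5+(1-q)·10 ⇒ q(4) = (1-q)(10) ⇒ q = 5/7
P2 indiff ⇒ p·8+(1-p)·5 = p·1+(1-p)·6 ⇒ p(7) = (1-p)(1) ⇒ p = 1/8

P1 mixes 1/8 on A; P2 mixes 5/7 on P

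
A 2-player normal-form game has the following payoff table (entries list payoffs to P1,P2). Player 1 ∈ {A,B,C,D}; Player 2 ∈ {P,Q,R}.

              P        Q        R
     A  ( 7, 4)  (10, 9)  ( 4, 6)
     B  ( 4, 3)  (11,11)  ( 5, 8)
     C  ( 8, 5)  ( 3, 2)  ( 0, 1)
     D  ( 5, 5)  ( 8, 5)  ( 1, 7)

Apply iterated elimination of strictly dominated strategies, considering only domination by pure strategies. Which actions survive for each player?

Remaining: P1:{A,B,C} P2:{P,Q}

P1 drop D (A beats it: P:7>5 Q:10>8 R:4>1)
P2 drop R (Q beats it: A:9>6 B:11>8 C:2>1)
P1→{A,B,C} P2→{P,Q}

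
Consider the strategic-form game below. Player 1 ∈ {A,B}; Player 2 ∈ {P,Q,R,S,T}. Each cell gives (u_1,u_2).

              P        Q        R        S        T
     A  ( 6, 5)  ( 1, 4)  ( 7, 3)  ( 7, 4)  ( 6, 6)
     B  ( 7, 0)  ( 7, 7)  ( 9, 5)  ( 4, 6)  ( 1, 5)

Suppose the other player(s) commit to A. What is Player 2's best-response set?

BR_2 = {T}

u_2(P vs A) = 5
u_2(Q vs A) = 4
u_2(R vs A) = 3
u_2(S vs A) = 4
u_2(T vs A) = 6
max payoff 6 at {T}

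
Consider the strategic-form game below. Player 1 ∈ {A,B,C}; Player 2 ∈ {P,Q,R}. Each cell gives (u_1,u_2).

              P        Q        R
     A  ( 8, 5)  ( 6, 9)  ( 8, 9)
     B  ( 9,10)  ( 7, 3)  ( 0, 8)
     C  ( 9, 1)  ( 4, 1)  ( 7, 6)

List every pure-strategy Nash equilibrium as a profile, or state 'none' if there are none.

PSNE = {(A,R), (B,P)}

(A,P): not NE [P1→C gives 9>8; P2→R gives 9>5]
(A,Q): not NE [P1→B gives 7>6]
(A,R): NE
(B,P): NE
(B,Q): not NE [P2→P gives 10>3]
(B,R): not NE [P1→A gives 8>0; P2→P gives 10>8]
(C,P): not NE [P2→R gives 6>1]
(C,Q): not NE [P1→B gives 7>4; P2→R gives 6>1]
(C,R): not NE [P1→A gives 8>7]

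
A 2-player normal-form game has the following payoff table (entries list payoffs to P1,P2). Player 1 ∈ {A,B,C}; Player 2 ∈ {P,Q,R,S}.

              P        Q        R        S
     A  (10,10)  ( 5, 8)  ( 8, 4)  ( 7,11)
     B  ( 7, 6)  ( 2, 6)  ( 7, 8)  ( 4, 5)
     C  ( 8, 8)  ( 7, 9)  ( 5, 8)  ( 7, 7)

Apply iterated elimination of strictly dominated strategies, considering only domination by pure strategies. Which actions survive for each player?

P1 drop B (A beats it: P:10>7 Q:5>2 R:8>7 S:7>4)
P2 drop R (Q beats it: A:8>4 C:9>8)
P1→{A,C} P2→{P,Q,S}

IESDS → P1:{A,C} P2:{P,Q,S}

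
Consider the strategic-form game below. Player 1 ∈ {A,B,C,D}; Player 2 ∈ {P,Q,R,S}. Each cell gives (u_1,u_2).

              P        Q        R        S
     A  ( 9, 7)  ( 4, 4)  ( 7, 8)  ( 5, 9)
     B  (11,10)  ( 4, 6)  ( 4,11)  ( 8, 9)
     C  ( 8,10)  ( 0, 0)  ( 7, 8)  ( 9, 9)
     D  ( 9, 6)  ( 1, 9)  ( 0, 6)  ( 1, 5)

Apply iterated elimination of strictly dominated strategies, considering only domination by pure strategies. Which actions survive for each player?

P1 drop D (B beats it: P:11>9 Q:4>1 R:4>0 S:8>1)
P2 drop Q (P beats it: A:7>4 B:10>6 C:10>0)
P1→{A,B,C} P2→{P,R,S}

Remaining: P1:{A,B,C} P2:{P,R,S}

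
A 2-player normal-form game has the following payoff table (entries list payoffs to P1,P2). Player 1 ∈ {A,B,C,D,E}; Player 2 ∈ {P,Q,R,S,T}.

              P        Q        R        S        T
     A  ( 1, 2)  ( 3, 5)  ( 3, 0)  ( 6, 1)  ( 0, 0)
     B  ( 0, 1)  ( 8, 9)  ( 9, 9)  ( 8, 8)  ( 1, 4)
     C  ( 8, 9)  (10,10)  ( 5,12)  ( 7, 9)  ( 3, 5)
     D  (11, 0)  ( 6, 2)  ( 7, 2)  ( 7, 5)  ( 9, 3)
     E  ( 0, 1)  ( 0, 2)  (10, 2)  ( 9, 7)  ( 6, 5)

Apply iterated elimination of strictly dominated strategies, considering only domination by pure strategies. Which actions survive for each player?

P1 drop A (C beats it: P:8>1 Q:10>3 R:5>3 S:7>6 T:3>0)
P2 drop P (Q beats it: B:9>1 C:10>9 D:2>0 E:2>1)
P2 drop T (S beats it: B:8>4 C:9>5 D:5>3 E:7>5)
P1 drop D (B beats it: Q:8>6 R:9>7 S:8>7)
P1→{B,C,E} P2→{Q,R,S}

Survivors P1:{B,C,E} P2:{Q,R,S}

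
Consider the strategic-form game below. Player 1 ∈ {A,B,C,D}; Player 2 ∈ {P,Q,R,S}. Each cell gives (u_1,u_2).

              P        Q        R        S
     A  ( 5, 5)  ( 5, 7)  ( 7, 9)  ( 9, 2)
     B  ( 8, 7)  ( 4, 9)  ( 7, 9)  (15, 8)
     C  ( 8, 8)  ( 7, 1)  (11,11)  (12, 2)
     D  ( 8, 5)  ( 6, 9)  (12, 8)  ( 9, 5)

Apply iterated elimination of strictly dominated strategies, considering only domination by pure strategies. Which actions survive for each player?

Survivors P1:{C,D} P2:{Q,R}

P1 drop A (C beats it: P:8>5 Q:7>5 R:11>7 S:12>9)
P2 drop P (R beats it: B:9>7 C:11>8 D:8>5)
P2 drop S (R beats it: B:9>8 C:11>2 D:8>5)
P1 drop B (C beats it: Q:7>4 R:11>7)
P1→{C,D} P2→{Q,R}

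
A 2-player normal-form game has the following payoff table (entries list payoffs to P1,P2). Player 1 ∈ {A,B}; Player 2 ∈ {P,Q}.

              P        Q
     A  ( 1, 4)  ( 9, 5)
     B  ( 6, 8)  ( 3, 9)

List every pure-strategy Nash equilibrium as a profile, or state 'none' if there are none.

(A,P): not NE [P1→B gives 6>1; P2→Q gives 5>4]
(A,Q): NE
(B,P): not NE [P2→Q gives 9>8]
(B,Q): not NE [P1→A gives 9>3]

Nash profiles: (A,Q)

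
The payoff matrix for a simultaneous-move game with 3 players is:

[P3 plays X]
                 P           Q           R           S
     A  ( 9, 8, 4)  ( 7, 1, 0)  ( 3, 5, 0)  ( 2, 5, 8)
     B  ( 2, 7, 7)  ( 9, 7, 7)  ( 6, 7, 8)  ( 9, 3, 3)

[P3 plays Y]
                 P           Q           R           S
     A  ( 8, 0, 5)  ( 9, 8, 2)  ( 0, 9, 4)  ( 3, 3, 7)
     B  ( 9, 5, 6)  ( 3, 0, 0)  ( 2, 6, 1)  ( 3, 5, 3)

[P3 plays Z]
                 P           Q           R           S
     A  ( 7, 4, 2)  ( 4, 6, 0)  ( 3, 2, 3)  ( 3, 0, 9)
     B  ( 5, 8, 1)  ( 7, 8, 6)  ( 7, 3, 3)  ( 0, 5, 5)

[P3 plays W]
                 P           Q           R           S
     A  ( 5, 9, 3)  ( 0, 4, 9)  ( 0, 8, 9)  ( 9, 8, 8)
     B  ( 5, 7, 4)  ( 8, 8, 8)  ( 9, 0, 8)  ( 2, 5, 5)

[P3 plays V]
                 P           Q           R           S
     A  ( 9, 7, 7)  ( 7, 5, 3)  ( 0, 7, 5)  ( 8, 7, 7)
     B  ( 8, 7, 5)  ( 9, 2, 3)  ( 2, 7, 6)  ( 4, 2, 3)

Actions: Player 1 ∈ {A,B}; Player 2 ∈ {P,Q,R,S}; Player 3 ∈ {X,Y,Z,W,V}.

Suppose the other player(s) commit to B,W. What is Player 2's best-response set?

BR_2 = {Q}

u_2(P vs B,W) = 7
u_2(Q vs B,W) = 8
u_2(R vs B,W) = 0
u_2(S vs B,W) = 5
max payoff 8 at {Q}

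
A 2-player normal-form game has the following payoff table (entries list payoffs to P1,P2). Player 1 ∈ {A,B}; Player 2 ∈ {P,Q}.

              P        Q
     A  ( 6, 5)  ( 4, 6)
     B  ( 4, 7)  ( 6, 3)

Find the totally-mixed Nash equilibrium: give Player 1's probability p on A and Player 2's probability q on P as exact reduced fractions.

P1 mixes 4/5 on A; P2 mixes 1/2 on P

P1 indiff ⇒ q·6+(1-q)·4 = q·4+(1-q)·6 ⇒ q(2) = (1-q)(2) ⇒ q = 1/2
P2 indiff ⇒ p·5+(1-p)·7 = p·6+(1-p)·3 ⇒ p(-1) = (1-p)(-4) ⇒ p = 4/5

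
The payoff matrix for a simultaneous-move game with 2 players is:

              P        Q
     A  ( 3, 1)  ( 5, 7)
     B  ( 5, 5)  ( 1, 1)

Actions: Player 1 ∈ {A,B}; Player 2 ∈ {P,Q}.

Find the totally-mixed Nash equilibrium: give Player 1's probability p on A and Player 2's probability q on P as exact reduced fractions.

P1 mixes 2/5 on A; P2 mixes 2/3 on P

P1 indiff ⇒ q·3+(1-q)·5 = q·5+(1-q)·1 ⇒ q(-2) = (1-q)(-4) ⇒ q = 2/3
P2 indiff ⇒ p·1+(1-p)·5 = p·7+(1-p)·1 ⇒ p(-6) = (1-p)(-4) ⇒ p = 2/5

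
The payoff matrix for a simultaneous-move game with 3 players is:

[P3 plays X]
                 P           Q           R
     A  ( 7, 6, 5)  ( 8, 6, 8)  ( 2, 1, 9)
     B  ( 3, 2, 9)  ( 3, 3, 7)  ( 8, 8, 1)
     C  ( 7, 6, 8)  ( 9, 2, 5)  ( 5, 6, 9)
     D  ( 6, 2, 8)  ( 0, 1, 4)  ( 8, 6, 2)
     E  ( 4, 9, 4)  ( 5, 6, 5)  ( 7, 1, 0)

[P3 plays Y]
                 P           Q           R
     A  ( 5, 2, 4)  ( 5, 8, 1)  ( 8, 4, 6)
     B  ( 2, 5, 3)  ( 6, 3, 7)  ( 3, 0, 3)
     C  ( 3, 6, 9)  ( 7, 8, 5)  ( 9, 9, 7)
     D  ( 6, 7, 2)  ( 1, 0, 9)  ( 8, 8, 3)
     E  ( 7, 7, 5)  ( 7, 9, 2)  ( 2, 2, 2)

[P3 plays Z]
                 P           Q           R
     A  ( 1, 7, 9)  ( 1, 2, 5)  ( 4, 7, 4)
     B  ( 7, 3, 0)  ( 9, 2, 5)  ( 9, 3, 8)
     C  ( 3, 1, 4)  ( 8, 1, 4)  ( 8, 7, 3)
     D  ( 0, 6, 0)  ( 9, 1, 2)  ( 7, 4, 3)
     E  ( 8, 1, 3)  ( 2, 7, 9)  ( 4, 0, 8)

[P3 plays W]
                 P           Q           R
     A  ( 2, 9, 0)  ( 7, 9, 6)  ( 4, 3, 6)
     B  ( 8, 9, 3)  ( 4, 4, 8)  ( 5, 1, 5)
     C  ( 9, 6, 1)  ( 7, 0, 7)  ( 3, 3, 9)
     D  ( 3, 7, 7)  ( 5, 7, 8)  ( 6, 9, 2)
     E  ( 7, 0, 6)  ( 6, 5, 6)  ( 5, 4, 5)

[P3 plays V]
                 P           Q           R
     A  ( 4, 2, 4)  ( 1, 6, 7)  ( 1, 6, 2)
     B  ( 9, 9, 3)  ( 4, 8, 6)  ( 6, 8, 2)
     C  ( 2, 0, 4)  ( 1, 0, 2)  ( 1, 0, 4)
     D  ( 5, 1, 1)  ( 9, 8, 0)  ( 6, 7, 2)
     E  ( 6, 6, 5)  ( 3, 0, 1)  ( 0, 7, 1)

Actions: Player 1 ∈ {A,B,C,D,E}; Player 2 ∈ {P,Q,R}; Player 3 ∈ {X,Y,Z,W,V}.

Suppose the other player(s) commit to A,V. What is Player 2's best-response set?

BR_2 = {Q,R}

u_2(P vs A,V) = 2
u_2(Q vs A,V) = 6
u_2(R vs A,V) = 6
max payoff 6 at {Q,R}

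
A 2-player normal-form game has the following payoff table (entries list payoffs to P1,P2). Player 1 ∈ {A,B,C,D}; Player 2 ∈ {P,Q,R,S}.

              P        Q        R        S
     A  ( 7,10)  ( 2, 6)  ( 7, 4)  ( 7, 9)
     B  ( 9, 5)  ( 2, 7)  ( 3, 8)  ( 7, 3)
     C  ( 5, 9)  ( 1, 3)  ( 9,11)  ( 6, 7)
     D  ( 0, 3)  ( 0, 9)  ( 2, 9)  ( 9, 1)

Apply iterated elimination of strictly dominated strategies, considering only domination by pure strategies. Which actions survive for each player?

P2 drop S (P beats it: A:10>9 B:5>3 C:9>7 D:3>1)
P1 drop D (A beats it: P:7>0 Q:2>0 R:7>2)
P1→{A,B,C} P2→{P,Q,R}

Remaining: P1:{A,B,C} P2:{P,Q,R}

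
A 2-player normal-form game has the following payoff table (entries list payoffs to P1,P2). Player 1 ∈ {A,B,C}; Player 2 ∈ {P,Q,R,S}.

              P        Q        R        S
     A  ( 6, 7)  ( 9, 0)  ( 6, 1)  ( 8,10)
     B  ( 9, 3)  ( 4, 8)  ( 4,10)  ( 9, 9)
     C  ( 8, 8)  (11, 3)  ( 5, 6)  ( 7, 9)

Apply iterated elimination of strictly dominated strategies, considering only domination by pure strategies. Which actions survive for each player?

Survivors P1:{A,B} P2:{R,S}

P2 drop P (S beats it: A:10>7 B:9>3 C:9>8)
P2 drop Q (R beats it: A:1>0 B:10>8 C:6>3)
P1 drop C (A beats it: R:6>5 S:8>7)
P1→{A,B} P2→{R,S}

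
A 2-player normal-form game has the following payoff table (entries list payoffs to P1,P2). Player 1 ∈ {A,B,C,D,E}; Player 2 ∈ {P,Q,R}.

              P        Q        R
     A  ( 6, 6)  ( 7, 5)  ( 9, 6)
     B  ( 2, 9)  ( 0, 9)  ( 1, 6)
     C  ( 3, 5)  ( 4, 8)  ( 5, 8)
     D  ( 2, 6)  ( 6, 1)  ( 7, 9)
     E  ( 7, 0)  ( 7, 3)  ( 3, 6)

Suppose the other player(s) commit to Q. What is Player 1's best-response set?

u_1(A vs Q) = 7
u_1(B vs Q) = 0
u_1(C vs Q) = 4
u_1(D vs Q) = 6
u_1(E vs Q) = 7
max payoff 7 at {A,E}

argmax u_1 = {A,E}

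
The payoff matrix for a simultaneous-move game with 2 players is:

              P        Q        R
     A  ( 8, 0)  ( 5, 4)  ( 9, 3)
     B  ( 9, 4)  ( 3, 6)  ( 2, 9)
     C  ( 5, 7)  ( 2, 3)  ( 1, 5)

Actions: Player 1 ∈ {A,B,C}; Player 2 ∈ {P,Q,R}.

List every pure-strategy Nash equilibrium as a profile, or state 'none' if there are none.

NE set: (A,Q)

(A,P): not NE [P1→B gives 9>8; P2→Q gives 4>0]
(A,Q): NE
(A,R): not NE [P2→Q gives 4>3]
(B,P): not NE [P2→R gives 9>4]
(B,Q): not NE [P1→A gives 5>3; P2→R gives 9>6]
(B,R): not NE [P1→A gives 9>2]
(C,P): not NE [P1→B gives 9>5]
(C,Q): not NE [P1→A gives 5>2; P2→P gives 7>3]
(C,R): not NE [P1→A gives 9>1; P2→P gives 7>5]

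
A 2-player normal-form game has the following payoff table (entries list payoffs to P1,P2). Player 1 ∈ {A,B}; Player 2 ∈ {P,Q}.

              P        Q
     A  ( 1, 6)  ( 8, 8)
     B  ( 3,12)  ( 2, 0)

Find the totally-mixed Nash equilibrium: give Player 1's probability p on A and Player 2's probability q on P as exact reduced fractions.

p=6/7, q=3/4

P1 indiff ⇒ q·1+(1-q)·8 = q·3+(1-q)·2 ⇒ q(-2) = (1-q)(-6) ⇒ q = 3/4
P2 indiff ⇒ p·6+(1-p)·12 = p·8+(1-p)·0 ⇒ p(-2) = (1-p)(-12) ⇒ p = 6/7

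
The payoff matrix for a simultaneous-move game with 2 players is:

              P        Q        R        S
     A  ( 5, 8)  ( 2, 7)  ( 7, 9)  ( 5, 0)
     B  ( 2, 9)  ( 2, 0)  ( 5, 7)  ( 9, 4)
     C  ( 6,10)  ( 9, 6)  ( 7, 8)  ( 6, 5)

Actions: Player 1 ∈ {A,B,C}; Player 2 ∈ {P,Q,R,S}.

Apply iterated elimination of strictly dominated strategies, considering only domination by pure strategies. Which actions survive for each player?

Remaining: P1:{A,C} P2:{P,R}

P2 drop Q (P beats it: A:8>7 B:9>0 C:10>6)
P2 drop S (P beats it: A:8>0 B:9>4 C:10>5)
P1 drop B (A beats it: P:5>2 R:7>5)
P1→{A,C} P2→{P,R}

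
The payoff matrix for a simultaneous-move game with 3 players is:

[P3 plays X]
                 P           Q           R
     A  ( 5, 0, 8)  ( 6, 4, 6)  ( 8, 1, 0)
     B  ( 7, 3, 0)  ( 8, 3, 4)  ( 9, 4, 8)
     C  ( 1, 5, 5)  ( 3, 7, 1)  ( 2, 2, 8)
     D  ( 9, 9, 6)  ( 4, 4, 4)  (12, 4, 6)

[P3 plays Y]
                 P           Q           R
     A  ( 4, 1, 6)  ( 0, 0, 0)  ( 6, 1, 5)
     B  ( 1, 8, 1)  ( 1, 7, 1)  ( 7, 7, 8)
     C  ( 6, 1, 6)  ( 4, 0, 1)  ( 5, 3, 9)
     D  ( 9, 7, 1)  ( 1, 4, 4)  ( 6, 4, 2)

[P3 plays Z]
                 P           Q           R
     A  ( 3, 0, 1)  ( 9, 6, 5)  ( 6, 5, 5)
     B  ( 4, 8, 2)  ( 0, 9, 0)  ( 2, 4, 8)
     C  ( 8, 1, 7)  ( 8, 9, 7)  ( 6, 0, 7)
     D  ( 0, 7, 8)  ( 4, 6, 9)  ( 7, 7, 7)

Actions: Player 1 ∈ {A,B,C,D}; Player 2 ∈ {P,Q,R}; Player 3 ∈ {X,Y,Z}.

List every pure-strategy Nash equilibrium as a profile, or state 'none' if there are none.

Nash profiles: (D,R,Z)

(A,P,X): not NE [P1→D gives 9>5; P2→Q gives 4>0]
(A,P,Y): not NE [P1→D gives 9>4; P3→X gives 8>6]
(A,P,Z): not NE [P1→C gives 8>3; P2→Q gives 6>0; P3→X gives 8>1]
(A,Q,X): not NE [P1→B gives 8>6]
(A,Q,Y): not NE [P1→C gives 4>0; P2→R gives 1>0; P3→X gives 6>0]
(A,Q,Z): not NE [P3→X gives 6>5]
(A,R,X): not NE [P1→D gives 12>8; P2→Q gives 4>1; P3→Z gives 5>0]
(A,R,Y): not NE [P1→B gives 7>6]
(A,R,Z): not NE [P1→D gives 7>6; P2→Q gives 6>5]
(B,P,X): not NE [P1→D gives 9>7; P2→R gives 4>3; P3→Z gives 2>0]
(B,P,Y): not NE [P1→D gives 9>1; P3→Z gives 2>1]
(B,P,Z): not NE [P1→C gives 8>4; P2→Q gives 9>8]
(B,Q,X): not NE [P2→R gives 4>3]
(B,Q,Y): not NE [P1→C gives 4>1; P2→P gives 8>7; P3→X gives 4>1]
(B,Q,Z): not NE [P1→A gives 9>0; P3→X gives 4>0]
(B,R,X): not NE [P1→D gives 12>9]
(B,R,Y): not NE [P2→P gives 8>7]
(B,R,Z): not NE [P1→D gives 7>2; P2→Q gives 9>4]
(C,P,X): not NE [P1→D gives 9>1; P2→Q gives 7>5; P3→Z gives 7>5]
(C,P,Y): not NE [P1→D gives 9>6; P2→R gives 3>1; P3→Z gives 7>6]
(C,P,Z): not NE [P2→Q gives 9>1]
(C,Q,X): not NE [P1→B gives 8>3; P3→Z gives 7>1]
(C,Q,Y): not NE [P2→R gives 3>0; P3→Z gives 7>1]
(C,Q,Z): not NE [P1→A gives 9>8]
(C,R,X): not NE [P1→D gives 12>2; P2→Q gives 7>2; P3→Y gives 9>8]
(C,R,Y): not NE [P1→B gives 7>5]
(C,R,Z): not NE [P1→D gives 7>6; P2→Q gives 9>0; P3→Y gives 9>7]
(D,P,X): not NE [P3→Z gives 8>6]
(D,P,Y): not NE [P3→Z gives 8>1]
(D,P,Z): not NE [P1→C gives 8>0]
(D,Q,X): not NE [P1→B gives 8>4; P2→P gives 9>4; P3→Z gives 9>4]
(D,Q,Y): not NE [P1→C gives 4>1; P2→P gives 7>4; P3→Z gives 9>4]
(D,Q,Z): not NE [P1→A gives 9>4; P2→R gives 7>6]
(D,R,X): not NE [P2→P gives 9>4; P3→Z gives 7>6]
(D,R,Y): not NE [P1→B gives 7>6; P2→P gives 7>4; P3→Z gives 7>2]
(D,R,Z): NE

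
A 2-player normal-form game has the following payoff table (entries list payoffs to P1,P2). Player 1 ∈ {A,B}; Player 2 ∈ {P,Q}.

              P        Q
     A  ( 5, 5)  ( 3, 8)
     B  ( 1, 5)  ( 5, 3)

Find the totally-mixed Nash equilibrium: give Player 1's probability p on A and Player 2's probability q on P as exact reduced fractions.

p=2/5, q=1/3

P1 indiff ⇒ q·5+(1-q)·3 = q·1+(1-q)·5 ⇒ q(4) = (1-q)(2) ⇒ q = 1/3
P2 indiff ⇒ p·5+(1-p)·5 = p·8+(1-p)·3 ⇒ p(-3) = (1-p)(-2) ⇒ p = 2/5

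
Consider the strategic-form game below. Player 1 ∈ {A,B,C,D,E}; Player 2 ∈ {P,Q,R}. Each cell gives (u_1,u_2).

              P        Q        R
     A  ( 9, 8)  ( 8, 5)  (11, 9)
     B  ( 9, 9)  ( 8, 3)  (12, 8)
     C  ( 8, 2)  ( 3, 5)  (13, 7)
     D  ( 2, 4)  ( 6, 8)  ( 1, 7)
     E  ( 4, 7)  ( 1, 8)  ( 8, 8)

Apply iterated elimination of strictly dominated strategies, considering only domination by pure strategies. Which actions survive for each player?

IESDS → P1:{A,B,C} P2:{P,R}

P1 drop D (A beats it: P:9>2 Q:8>6 R:11>1)
P1 drop E (A beats it: P:9>4 Q:8>1 R:11>8)
P2 drop Q (R beats it: A:9>5 B:8>3 C:7>5)
P1→{A,B,C} P2→{P,R}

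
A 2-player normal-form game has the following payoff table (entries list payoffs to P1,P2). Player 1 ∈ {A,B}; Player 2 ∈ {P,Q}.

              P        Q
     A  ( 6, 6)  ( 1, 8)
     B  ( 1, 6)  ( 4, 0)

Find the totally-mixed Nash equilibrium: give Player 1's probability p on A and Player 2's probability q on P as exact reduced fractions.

(p,q) = (3/4, 3/8)

P1 indiff ⇒ q·6+(1-q)·1 = q·1+(1-q)·4 ⇒ q(5) = (1-q)(3) ⇒ q = 3/8
P2 indiff ⇒ p·6+(1-p)·6 = p·8+(1-p)·0 ⇒ p(-2) = (1-p)(-6) ⇒ p = 3/4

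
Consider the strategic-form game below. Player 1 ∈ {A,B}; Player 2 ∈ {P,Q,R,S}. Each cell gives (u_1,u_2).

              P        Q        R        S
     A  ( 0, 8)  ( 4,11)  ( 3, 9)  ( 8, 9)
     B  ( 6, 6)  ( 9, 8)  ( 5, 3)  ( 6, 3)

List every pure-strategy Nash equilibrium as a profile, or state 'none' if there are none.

(A,P): not NE [P1→B gives 6>0; P2→Q gives 11>8]
(A,Q): not NE [P1→B gives 9>4]
(A,R): not NE [P1→B gives 5>3; P2→Q gives 11>9]
(A,S): not NE [P2→Q gives 11>9]
(B,P): not NE [P2→Q gives 8>6]
(B,Q): NE
(B,R): not NE [P2→Q gives 8>3]
(B,S): not NE [P1→A gives 8>6; P2→Q gives 8>3]

PSNE = {(B,Q)}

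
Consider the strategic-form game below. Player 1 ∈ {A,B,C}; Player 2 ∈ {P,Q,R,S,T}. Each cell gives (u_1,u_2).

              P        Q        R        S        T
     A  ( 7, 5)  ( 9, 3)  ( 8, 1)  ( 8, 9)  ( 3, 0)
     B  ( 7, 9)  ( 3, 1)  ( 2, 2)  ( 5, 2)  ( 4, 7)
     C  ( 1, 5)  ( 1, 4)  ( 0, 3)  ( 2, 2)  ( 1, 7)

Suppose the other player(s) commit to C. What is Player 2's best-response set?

u_2(P vs C) = 5
u_2(Q vs C) = 4
u_2(R vs C) = 3
u_2(S vs C) = 2
u_2(T vs C) = 7
max payoff 7 at {T}

BR_2 = {T}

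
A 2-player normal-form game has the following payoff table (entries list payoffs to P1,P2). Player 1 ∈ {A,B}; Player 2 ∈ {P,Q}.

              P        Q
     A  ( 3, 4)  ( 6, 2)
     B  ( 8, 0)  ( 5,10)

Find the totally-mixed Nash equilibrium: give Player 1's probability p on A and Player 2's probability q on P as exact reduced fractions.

P1 indiff ⇒ q·3+(1-q)·6 = q·8+(1-q)·5 ⇒ q(-5) = (1-q)(-1) ⇒ q = 1/6
P2 indiff ⇒ p·4+(1-p)·0 = p·2+(1-p)·10 ⇒ p(2) = (1-p)(10) ⇒ p = 5/6

p=5/6, q=1/6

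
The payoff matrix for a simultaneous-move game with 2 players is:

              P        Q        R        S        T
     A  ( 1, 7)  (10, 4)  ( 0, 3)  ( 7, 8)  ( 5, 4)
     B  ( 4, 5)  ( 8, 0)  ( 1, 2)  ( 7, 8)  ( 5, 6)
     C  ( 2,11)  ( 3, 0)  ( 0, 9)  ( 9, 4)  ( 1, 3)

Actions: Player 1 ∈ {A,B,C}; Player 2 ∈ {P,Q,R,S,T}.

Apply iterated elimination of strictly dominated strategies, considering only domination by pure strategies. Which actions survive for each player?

Survivors P1:{B,C} P2:{P,S}

P2 drop Q (P beats it: A:7>4 B:5>0 C:11>0)
P2 drop R (P beats it: A:7>3 B:5>2 C:11>9)
P2 drop T (S beats it: A:8>4 B:8>6 C:4>3)
P1 drop A (C beats it: P:2>1 S:9>7)
P1→{B,C} P2→{P,S}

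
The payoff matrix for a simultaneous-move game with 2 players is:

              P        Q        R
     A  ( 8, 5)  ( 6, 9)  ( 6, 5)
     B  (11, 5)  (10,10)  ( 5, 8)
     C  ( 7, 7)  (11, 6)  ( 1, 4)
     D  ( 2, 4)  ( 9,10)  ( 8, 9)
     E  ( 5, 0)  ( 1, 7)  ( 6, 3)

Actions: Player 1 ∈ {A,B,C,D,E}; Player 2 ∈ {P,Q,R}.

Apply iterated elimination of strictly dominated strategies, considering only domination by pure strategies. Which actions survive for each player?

Remaining: P1:{B,C} P2:{P,Q}

P2 drop R (Q beats it: A:9>5 B:10>8 C:6>4 D:10>9 E:7>3)
P1 drop A (B beats it: P:11>8 Q:10>6)
P1 drop D (B beats it: P:11>2 Q:10>9)
P1 drop E (B beats it: P:11>5 Q:10>1)
P1→{B,C} P2→{P,Q}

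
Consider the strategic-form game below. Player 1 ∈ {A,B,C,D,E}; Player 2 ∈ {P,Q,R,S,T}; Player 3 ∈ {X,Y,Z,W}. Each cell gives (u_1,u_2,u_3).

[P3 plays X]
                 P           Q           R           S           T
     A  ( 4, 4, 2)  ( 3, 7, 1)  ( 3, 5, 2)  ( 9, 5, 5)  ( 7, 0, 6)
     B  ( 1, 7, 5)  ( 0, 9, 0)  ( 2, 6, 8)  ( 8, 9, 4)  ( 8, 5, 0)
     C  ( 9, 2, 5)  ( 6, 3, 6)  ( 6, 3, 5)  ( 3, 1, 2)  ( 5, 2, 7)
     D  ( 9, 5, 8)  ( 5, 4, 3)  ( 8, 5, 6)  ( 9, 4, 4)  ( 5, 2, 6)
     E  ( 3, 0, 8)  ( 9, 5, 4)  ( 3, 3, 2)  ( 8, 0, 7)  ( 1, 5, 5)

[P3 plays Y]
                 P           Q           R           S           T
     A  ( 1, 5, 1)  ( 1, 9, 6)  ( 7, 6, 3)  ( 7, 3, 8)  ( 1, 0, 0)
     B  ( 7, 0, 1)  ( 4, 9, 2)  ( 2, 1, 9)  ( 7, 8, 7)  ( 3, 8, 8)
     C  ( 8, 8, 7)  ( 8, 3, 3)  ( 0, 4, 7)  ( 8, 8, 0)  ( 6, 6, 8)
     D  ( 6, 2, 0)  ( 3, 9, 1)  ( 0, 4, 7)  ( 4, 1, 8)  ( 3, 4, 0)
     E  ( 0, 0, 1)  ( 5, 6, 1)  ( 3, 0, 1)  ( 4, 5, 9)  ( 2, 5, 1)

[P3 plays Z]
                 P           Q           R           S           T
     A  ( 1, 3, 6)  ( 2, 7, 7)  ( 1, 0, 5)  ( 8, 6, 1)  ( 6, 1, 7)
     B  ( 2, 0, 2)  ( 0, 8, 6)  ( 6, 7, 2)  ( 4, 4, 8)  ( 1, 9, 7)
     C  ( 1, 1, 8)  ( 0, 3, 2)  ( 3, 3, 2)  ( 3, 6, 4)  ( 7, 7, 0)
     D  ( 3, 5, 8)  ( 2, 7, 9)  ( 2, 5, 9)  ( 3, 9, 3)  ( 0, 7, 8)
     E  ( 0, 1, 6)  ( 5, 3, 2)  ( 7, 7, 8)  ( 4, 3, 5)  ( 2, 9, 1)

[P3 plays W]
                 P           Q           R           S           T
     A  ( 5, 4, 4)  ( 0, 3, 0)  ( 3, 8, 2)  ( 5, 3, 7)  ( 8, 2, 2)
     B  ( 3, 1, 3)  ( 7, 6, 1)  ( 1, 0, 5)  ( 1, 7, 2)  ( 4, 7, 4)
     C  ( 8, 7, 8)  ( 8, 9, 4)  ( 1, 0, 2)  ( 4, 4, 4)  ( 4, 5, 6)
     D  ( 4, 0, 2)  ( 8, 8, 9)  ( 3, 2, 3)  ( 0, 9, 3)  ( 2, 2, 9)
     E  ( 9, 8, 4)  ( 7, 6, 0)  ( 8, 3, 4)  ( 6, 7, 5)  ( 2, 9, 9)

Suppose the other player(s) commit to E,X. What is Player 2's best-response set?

u_2(P vs E,X) = 0
u_2(Q vs E,X) = 5
u_2(R vs E,X) = 3
u_2(S vs E,X) = 0
u_2(T vs E,X) = 5
max payoff 5 at {Q,T}

argmax u_2 = {Q,T}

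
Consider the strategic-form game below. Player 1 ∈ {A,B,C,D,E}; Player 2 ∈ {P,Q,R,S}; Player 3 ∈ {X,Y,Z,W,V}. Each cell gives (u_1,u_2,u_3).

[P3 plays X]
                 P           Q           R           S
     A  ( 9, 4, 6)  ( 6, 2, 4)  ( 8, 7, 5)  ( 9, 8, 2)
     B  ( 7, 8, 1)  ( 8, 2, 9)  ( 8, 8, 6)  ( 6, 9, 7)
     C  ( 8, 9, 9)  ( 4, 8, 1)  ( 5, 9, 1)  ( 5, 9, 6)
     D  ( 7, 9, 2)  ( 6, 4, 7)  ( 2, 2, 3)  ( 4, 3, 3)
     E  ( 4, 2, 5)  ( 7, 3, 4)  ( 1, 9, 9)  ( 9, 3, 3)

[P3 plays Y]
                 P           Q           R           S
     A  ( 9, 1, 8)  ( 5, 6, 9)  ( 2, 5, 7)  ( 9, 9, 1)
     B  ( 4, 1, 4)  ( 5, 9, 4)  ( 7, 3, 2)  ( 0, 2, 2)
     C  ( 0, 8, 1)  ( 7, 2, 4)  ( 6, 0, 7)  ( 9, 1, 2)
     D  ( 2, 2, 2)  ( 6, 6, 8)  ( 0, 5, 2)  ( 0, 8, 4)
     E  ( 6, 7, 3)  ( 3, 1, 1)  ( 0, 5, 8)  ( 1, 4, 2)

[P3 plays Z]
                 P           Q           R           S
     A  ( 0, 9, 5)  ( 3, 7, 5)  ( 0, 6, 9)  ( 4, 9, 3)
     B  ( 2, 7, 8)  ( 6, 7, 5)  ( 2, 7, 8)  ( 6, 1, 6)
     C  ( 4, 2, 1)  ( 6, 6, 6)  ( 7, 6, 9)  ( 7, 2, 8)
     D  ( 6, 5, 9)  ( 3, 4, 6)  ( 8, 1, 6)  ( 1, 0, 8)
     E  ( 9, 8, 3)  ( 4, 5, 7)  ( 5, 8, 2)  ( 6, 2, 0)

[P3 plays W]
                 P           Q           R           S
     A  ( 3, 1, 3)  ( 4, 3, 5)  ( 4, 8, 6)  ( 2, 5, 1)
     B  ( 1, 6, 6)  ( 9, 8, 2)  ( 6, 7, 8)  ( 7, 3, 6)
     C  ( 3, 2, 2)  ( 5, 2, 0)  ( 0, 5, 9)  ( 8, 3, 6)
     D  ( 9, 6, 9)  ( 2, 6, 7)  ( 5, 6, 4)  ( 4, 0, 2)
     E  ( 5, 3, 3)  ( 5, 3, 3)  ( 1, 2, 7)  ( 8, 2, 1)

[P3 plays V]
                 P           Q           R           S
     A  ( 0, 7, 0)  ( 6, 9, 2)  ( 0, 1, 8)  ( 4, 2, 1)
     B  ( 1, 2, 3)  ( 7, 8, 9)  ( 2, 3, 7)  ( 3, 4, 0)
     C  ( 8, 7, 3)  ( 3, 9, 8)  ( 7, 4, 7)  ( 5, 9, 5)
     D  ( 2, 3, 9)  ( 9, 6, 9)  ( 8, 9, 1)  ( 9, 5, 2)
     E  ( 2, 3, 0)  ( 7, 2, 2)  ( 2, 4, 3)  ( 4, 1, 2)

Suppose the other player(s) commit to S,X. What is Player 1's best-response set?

argmax u_1 = {A,E}

u_1(A vs S,X) = 9
u_1(B vs S,X) = 6
u_1(C vs S,X) = 5
u_1(D vs S,X) = 4
u_1(E vs S,X) = 9
max payoff 9 at {A,E}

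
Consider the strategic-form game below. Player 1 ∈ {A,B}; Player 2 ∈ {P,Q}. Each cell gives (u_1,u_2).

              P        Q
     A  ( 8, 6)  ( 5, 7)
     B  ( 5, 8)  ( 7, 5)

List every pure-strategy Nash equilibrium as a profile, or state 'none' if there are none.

Equilibria: none

(A,P): not NE [P2→Q gives 7>6]
(A,Q): not NE [P1→B gives 7>5]
(B,P): not NE [P1→A gives 8>5]
(B,Q): not NE [P2→P gives 8>5]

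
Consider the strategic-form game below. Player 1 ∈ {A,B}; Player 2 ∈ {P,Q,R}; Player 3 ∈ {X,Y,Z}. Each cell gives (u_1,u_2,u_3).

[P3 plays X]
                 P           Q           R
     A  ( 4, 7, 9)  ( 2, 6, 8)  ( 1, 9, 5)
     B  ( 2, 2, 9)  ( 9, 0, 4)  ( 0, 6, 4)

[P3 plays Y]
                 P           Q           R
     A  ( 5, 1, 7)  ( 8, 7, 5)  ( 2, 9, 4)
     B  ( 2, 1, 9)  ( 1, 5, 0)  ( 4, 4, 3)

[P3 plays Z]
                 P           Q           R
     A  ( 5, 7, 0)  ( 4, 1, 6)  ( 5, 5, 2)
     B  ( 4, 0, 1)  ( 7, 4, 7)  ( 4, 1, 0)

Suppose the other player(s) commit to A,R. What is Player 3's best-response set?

argmax u_3 = {X}

u_3(X vs A,R) = 5
u_3(Y vs A,R) = 4
u_3(Z vs A,R) = 2
max payoff 5 at {X}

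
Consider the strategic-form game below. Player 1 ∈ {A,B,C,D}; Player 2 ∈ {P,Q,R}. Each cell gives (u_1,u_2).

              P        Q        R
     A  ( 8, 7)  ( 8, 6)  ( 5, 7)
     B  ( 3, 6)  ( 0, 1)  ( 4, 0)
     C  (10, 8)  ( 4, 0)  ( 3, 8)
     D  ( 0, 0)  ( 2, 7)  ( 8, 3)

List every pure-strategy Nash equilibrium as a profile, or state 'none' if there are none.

NE set: (C,P)

(A,P): not NE [P1→C gives 10>8]
(A,Q): not NE [P2→R gives 7>6]
(A,R): not NE [P1→D gives 8>5]
(B,P): not NE [P1→C gives 10>3]
(B,Q): not NE [P1→A gives 8>0; P2→P gives 6>1]
(B,R): not NE [P1→D gives 8>4; P2→P gives 6>0]
(C,P): NE
(C,Q): not NE [P1→A gives 8>4; P2→R gives 8>0]
(C,R): not NE [P1→D gives 8>3]
(D,P): not NE [P1→C gives 10>0; P2→Q gives 7>0]
(D,Q): not NE [P1→A gives 8>2]
(D,R): not NE [P2→Q gives 7>3]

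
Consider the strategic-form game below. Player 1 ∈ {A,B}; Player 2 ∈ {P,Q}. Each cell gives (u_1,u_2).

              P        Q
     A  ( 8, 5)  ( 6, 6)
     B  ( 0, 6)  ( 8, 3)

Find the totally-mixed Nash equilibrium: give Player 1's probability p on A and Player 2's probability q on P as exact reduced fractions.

P1 mixes 3/4 on A; P2 mixes 1/5 on P

P1 indiff ⇒ q·8+(1-q)·6 = q·0+(1-q)·8 ⇒ q(8) = (1-q)(2) ⇒ q = 1/5
P2 indiff ⇒ p·5+(1-p)·6 = p·6+(1-p)·3 ⇒ p(-1) = (1-p)(-3) ⇒ p = 3/4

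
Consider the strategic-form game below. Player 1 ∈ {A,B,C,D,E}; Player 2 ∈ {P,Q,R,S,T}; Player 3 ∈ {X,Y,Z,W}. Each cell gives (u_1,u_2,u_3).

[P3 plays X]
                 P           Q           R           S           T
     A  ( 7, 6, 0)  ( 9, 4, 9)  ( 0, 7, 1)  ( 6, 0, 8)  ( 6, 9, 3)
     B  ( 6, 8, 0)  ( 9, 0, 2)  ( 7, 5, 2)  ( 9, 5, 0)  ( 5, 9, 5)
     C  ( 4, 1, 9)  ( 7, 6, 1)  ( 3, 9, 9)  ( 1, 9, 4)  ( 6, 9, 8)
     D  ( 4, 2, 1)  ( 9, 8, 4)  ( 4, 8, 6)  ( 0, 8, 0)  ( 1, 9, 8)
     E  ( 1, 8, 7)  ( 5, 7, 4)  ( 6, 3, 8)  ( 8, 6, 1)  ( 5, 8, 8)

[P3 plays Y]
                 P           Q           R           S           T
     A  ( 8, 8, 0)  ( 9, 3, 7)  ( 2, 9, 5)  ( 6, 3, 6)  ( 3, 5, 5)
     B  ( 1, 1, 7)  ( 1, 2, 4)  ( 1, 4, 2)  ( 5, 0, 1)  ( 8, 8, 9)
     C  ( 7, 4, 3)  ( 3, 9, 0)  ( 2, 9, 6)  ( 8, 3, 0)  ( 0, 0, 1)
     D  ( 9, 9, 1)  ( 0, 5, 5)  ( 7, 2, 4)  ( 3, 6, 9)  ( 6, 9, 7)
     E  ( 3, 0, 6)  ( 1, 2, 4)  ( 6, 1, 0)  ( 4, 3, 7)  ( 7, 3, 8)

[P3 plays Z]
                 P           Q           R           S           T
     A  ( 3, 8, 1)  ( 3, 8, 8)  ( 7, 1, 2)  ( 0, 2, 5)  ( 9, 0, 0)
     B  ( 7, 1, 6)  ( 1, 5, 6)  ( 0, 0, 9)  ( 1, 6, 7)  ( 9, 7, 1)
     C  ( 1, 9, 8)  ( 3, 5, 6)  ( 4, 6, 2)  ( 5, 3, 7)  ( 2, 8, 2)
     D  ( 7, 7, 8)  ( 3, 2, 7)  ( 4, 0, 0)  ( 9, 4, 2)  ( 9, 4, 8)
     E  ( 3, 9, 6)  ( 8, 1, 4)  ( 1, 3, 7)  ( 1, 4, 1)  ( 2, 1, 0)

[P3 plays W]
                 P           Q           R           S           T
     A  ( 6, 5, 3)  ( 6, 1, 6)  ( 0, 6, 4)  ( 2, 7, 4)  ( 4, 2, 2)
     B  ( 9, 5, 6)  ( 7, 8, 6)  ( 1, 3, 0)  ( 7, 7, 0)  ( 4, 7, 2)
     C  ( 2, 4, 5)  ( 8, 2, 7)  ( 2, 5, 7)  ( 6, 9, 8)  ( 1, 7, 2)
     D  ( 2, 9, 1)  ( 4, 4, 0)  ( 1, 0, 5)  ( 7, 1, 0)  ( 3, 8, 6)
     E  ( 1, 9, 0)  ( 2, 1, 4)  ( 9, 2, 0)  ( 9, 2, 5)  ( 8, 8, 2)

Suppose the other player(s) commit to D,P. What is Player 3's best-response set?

argmax u_3 = {Z}

u_3(X vs D,P) = 1
u_3(Y vs D,P) = 1
u_3(Z vs D,P) = 8
u_3(W vs D,P) = 1
max payoff 8 at {Z}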